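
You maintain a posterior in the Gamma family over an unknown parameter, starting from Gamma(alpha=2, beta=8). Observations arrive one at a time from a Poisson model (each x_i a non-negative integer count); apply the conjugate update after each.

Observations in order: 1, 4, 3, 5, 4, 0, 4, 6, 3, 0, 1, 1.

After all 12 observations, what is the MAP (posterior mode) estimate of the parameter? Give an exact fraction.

33/20

obs 1: x=1 → posterior Gamma(3, 9)
obs 2: x=4 → posterior Gamma(7, 10)
obs 3: x=3 → posterior Gamma(10, 11)
obs 4: x=5 → posterior Gamma(15, 12)
obs 5: x=4 → posterior Gamma(19, 13)
obs 6: x=0 → posterior Gamma(19, 14)
obs 7: x=4 → posterior Gamma(23, 15)
obs 8: x=6 → posterior Gamma(29, 16)
obs 9: x=3 → posterior Gamma(32, 17)
obs 10: x=0 → posterior Gamma(32, 18)
obs 11: x=1 → posterior Gamma(33, 19)
obs 12: x=1 → posterior Gamma(34, 20)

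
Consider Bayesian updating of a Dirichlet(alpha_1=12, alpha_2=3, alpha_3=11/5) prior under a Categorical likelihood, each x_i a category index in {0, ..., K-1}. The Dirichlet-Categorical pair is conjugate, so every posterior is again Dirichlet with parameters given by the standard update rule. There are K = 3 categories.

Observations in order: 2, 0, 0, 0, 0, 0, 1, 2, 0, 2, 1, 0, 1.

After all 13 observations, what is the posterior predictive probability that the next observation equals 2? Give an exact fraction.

26/151

obs 1: x=2 → posterior Dirichlet(12, 3, 16/5)
obs 2: x=0 → posterior Dirichlet(13, 3, 16/5)
obs 3: x=0 → posterior Dirichlet(14, 3, 16/5)
obs 4: x=0 → posterior Dirichlet(15, 3, 16/5)
obs 5: x=0 → posterior Dirichlet(16, 3, 16/5)
obs 6: x=0 → posterior Dirichlet(17, 3, 16/5)
obs 7: x=1 → posterior Dirichlet(17, 4, 16/5)
obs 8: x=2 → posterior Dirichlet(17, 4, 21/5)
obs 9: x=0 → posterior Dirichlet(18, 4, 21/5)
obs 10: x=2 → posterior Dirichlet(18, 4, 26/5)
obs 11: x=1 → posterior Dirichlet(18, 5, 26/5)
obs 12: x=0 → posterior Dirichlet(19, 5, 26/5)
obs 13: x=1 → posterior Dirichlet(19, 6, 26/5)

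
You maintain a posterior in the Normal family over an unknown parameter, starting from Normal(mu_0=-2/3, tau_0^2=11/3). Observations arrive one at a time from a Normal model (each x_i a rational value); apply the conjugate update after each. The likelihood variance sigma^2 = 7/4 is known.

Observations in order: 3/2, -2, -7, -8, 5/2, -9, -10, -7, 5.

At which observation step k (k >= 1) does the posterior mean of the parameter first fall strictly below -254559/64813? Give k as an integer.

k = 7

obs 1: x=3/2 → posterior Normal(4/5, 77/65)
obs 2: x=-2 → posterior Normal(-36/109, 77/109)
obs 3: x=-7 → posterior Normal(-344/153, 77/153)
obs 4: x=-8 → posterior Normal(-696/197, 77/197)
obs 5: x=5/2 → posterior Normal(-586/241, 77/241)
obs 6: x=-9 → posterior Normal(-982/285, 77/285)
obs 7: x=-10 → posterior Normal(-1422/329, 11/47)
obs 8: x=-7 → posterior Normal(-1730/373, 77/373)
obs 9: x=5 → posterior Normal(-1510/417, 77/417)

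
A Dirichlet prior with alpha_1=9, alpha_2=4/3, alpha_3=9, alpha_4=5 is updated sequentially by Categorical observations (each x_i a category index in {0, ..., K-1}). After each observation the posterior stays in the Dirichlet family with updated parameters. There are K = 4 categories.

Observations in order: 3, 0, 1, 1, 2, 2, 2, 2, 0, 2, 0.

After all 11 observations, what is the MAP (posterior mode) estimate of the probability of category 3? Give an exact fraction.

obs 1: x=3 → posterior Dirichlet(9, 4/3, 9, 6)
obs 2: x=0 → posterior Dirichlet(10, 4/3, 9, 6)
obs 3: x=1 → posterior Dirichlet(10, 7/3, 9, 6)
obs 4: x=1 → posterior Dirichlet(10, 10/3, 9, 6)
obs 5: x=2 → posterior Dirichlet(10, 10/3, 10, 6)
obs 6: x=2 → posterior Dirichlet(10, 10/3, 11, 6)
obs 7: x=2 → posterior Dirichlet(10, 10/3, 12, 6)
obs 8: x=2 → posterior Dirichlet(10, 10/3, 13, 6)
obs 9: x=0 → posterior Dirichlet(11, 10/3, 13, 6)
obs 10: x=2 → posterior Dirichlet(11, 10/3, 14, 6)
obs 11: x=0 → posterior Dirichlet(12, 10/3, 14, 6)

15/94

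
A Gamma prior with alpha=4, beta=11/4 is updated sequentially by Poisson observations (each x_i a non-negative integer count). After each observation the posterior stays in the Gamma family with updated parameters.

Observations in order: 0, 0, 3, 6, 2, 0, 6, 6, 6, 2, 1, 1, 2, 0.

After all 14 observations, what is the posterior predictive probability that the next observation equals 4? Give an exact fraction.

4721758539203687191914375427716991696807865583099967380451157290075777368522240/40189166097495223237340563748231660036378998228133114188649691243473107736090711

obs 1: x=0 → posterior Gamma(4, 15/4)
obs 2: x=0 → posterior Gamma(4, 19/4)
obs 3: x=3 → posterior Gamma(7, 23/4)
obs 4: x=6 → posterior Gamma(13, 27/4)
obs 5: x=2 → posterior Gamma(15, 31/4)
obs 6: x=0 → posterior Gamma(15, 35/4)
obs 7: x=6 → posterior Gamma(21, 39/4)
obs 8: x=6 → posterior Gamma(27, 43/4)
obs 9: x=6 → posterior Gamma(33, 47/4)
obs 10: x=2 → posterior Gamma(35, 51/4)
obs 11: x=1 → posterior Gamma(36, 55/4)
obs 12: x=1 → posterior Gamma(37, 59/4)
obs 13: x=2 → posterior Gamma(39, 63/4)
obs 14: x=0 → posterior Gamma(39, 67/4)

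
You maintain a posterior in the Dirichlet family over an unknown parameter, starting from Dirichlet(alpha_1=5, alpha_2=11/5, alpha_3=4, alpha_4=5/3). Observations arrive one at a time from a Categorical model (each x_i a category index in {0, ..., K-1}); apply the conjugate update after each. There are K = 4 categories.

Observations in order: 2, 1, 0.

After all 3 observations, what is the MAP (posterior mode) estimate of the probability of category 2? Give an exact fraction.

30/89

obs 1: x=2 → posterior Dirichlet(5, 11/5, 5, 5/3)
obs 2: x=1 → posterior Dirichlet(5, 16/5, 5, 5/3)
obs 3: x=0 → posterior Dirichlet(6, 16/5, 5, 5/3)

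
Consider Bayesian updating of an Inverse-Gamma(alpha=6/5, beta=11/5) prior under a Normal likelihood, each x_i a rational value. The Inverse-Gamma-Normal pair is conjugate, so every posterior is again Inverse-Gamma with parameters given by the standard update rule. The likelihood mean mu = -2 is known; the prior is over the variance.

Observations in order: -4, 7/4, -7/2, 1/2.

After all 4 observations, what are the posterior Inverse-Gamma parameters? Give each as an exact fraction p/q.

alpha=16/5, beta=2477/160

obs 1: x=-4 → posterior Inverse-Gamma(17/10, 21/5)
obs 2: x=7/4 → posterior Inverse-Gamma(11/5, 1797/160)
obs 3: x=-7/2 → posterior Inverse-Gamma(27/10, 1977/160)
obs 4: x=1/2 → posterior Inverse-Gamma(16/5, 2477/160)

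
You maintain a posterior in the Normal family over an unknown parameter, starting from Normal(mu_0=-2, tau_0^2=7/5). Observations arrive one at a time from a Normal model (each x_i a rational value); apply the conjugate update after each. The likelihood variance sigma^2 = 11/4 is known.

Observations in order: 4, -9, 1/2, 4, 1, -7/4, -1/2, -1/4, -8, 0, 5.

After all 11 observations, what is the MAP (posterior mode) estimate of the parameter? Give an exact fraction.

obs 1: x=4 → posterior Normal(2/83, 77/83)
obs 2: x=-9 → posterior Normal(-250/111, 77/111)
obs 3: x=1/2 → posterior Normal(-236/139, 77/139)
obs 4: x=4 → posterior Normal(-124/167, 77/167)
obs 5: x=1 → posterior Normal(-32/65, 77/195)
obs 6: x=-7/4 → posterior Normal(-145/223, 77/223)
obs 7: x=-1/2 → posterior Normal(-159/251, 77/251)
obs 8: x=-1/4 → posterior Normal(-166/279, 77/279)
obs 9: x=-8 → posterior Normal(-390/307, 77/307)
obs 10: x=0 → posterior Normal(-78/67, 77/335)
obs 11: x=5 → posterior Normal(-250/363, 7/33)

-250/363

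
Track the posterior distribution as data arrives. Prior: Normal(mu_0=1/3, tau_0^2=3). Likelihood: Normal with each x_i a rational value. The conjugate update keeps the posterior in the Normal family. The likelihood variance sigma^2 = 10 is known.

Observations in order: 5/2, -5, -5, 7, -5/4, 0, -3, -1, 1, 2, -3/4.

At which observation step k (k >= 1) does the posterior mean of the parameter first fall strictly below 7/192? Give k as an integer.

obs 1: x=5/2 → posterior Normal(5/6, 30/13)
obs 2: x=-5 → posterior Normal(-25/96, 15/8)
obs 3: x=-5 → posterior Normal(-115/114, 30/19)
obs 4: x=7 → posterior Normal(1/12, 15/11)
obs 5: x=-5/4 → posterior Normal(-23/300, 6/5)
obs 6: x=0 → posterior Normal(-23/336, 15/14)
obs 7: x=-3 → posterior Normal(-131/372, 30/31)
obs 8: x=-1 → posterior Normal(-167/408, 15/17)
obs 9: x=1 → posterior Normal(-131/444, 30/37)
obs 10: x=2 → posterior Normal(-59/480, 3/4)
obs 11: x=-3/4 → posterior Normal(-1/6, 30/43)

k = 2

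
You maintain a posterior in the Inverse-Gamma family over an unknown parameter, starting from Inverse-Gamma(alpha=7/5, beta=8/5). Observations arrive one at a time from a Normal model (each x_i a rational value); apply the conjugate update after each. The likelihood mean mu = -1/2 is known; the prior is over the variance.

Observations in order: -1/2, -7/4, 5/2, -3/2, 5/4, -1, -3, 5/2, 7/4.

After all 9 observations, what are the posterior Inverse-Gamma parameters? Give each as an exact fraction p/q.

alpha=59/10, beta=3071/160

obs 1: x=-1/2 → posterior Inverse-Gamma(19/10, 8/5)
obs 2: x=-7/4 → posterior Inverse-Gamma(12/5, 381/160)
obs 3: x=5/2 → posterior Inverse-Gamma(29/10, 1101/160)
obs 4: x=-3/2 → posterior Inverse-Gamma(17/5, 1181/160)
obs 5: x=5/4 → posterior Inverse-Gamma(39/10, 713/80)
obs 6: x=-1 → posterior Inverse-Gamma(22/5, 723/80)
obs 7: x=-3 → posterior Inverse-Gamma(49/10, 973/80)
obs 8: x=5/2 → posterior Inverse-Gamma(27/5, 1333/80)
obs 9: x=7/4 → posterior Inverse-Gamma(59/10, 3071/160)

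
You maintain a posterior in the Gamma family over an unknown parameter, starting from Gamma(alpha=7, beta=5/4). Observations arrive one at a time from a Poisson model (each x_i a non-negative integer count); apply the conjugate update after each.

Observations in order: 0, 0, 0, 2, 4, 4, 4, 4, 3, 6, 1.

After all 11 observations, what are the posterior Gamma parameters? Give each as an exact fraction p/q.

alpha=35, beta=49/4

obs 1: x=0 → posterior Gamma(7, 9/4)
obs 2: x=0 → posterior Gamma(7, 13/4)
obs 3: x=0 → posterior Gamma(7, 17/4)
obs 4: x=2 → posterior Gamma(9, 21/4)
obs 5: x=4 → posterior Gamma(13, 25/4)
obs 6: x=4 → posterior Gamma(17, 29/4)
obs 7: x=4 → posterior Gamma(21, 33/4)
obs 8: x=4 → posterior Gamma(25, 37/4)
obs 9: x=3 → posterior Gamma(28, 41/4)
obs 10: x=6 → posterior Gamma(34, 45/4)
obs 11: x=1 → posterior Gamma(35, 49/4)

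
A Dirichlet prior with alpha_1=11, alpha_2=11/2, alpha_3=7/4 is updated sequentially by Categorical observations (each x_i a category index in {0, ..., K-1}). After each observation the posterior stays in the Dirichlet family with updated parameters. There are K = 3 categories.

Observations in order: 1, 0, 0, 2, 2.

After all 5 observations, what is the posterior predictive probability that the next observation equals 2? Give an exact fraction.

5/31

obs 1: x=1 → posterior Dirichlet(11, 13/2, 7/4)
obs 2: x=0 → posterior Dirichlet(12, 13/2, 7/4)
obs 3: x=0 → posterior Dirichlet(13, 13/2, 7/4)
obs 4: x=2 → posterior Dirichlet(13, 13/2, 11/4)
obs 5: x=2 → posterior Dirichlet(13, 13/2, 15/4)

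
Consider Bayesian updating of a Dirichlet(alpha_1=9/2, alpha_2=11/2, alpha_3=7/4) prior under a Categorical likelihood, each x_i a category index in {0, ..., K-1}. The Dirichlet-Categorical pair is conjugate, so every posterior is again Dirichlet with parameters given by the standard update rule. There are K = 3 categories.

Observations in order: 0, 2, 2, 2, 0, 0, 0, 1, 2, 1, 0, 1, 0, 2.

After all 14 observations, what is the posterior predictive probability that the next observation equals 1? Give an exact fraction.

obs 1: x=0 → posterior Dirichlet(11/2, 11/2, 7/4)
obs 2: x=2 → posterior Dirichlet(11/2, 11/2, 11/4)
obs 3: x=2 → posterior Dirichlet(11/2, 11/2, 15/4)
obs 4: x=2 → posterior Dirichlet(11/2, 11/2, 19/4)
obs 5: x=0 → posterior Dirichlet(13/2, 11/2, 19/4)
obs 6: x=0 → posterior Dirichlet(15/2, 11/2, 19/4)
obs 7: x=0 → posterior Dirichlet(17/2, 11/2, 19/4)
obs 8: x=1 → posterior Dirichlet(17/2, 13/2, 19/4)
obs 9: x=2 → posterior Dirichlet(17/2, 13/2, 23/4)
obs 10: x=1 → posterior Dirichlet(17/2, 15/2, 23/4)
obs 11: x=0 → posterior Dirichlet(19/2, 15/2, 23/4)
obs 12: x=1 → posterior Dirichlet(19/2, 17/2, 23/4)
obs 13: x=0 → posterior Dirichlet(21/2, 17/2, 23/4)
obs 14: x=2 → posterior Dirichlet(21/2, 17/2, 27/4)

34/103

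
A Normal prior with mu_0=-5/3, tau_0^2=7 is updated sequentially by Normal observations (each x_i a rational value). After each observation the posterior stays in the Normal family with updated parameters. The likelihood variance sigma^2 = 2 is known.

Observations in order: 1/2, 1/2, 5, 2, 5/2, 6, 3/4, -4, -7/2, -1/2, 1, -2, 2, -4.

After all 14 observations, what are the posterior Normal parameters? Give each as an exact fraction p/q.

mu_0=97/240, tau_0^2=7/50

obs 1: x=1/2 → posterior Normal(1/54, 14/9)
obs 2: x=1/2 → posterior Normal(11/48, 7/8)
obs 3: x=5 → posterior Normal(116/69, 14/23)
obs 4: x=2 → posterior Normal(79/45, 7/15)
obs 5: x=5/2 → posterior Normal(421/222, 14/37)
obs 6: x=6 → posterior Normal(673/264, 7/22)
obs 7: x=3/4 → posterior Normal(1409/612, 14/51)
obs 8: x=-4 → posterior Normal(37/24, 7/29)
obs 9: x=-7/2 → posterior Normal(779/780, 14/65)
obs 10: x=-1/2 → posterior Normal(737/864, 7/36)
obs 11: x=1 → posterior Normal(821/948, 14/79)
obs 12: x=-2 → posterior Normal(653/1032, 7/43)
obs 13: x=2 → posterior Normal(821/1116, 14/93)
obs 14: x=-4 → posterior Normal(97/240, 7/50)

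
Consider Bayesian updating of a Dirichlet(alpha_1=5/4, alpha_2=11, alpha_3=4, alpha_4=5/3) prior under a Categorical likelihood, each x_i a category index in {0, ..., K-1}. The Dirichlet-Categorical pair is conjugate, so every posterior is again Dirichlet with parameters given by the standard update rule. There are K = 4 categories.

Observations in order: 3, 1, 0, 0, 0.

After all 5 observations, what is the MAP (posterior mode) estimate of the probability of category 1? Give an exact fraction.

obs 1: x=3 → posterior Dirichlet(5/4, 11, 4, 8/3)
obs 2: x=1 → posterior Dirichlet(5/4, 12, 4, 8/3)
obs 3: x=0 → posterior Dirichlet(9/4, 12, 4, 8/3)
obs 4: x=0 → posterior Dirichlet(13/4, 12, 4, 8/3)
obs 5: x=0 → posterior Dirichlet(17/4, 12, 4, 8/3)

132/227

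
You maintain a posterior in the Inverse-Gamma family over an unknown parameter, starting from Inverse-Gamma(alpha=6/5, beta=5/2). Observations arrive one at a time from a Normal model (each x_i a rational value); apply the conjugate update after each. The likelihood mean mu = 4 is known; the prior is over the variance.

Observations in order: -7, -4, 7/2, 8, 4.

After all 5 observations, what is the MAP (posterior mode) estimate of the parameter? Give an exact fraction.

4125/188

obs 1: x=-7 → posterior Inverse-Gamma(17/10, 63)
obs 2: x=-4 → posterior Inverse-Gamma(11/5, 95)
obs 3: x=7/2 → posterior Inverse-Gamma(27/10, 761/8)
obs 4: x=8 → posterior Inverse-Gamma(16/5, 825/8)
obs 5: x=4 → posterior Inverse-Gamma(37/10, 825/8)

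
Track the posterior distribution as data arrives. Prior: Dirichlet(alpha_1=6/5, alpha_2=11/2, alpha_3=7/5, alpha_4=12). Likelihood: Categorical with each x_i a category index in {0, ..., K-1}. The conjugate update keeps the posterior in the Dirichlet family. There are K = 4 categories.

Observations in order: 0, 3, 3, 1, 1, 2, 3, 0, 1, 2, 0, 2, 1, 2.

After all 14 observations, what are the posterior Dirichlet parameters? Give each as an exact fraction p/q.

alpha_1=21/5, alpha_2=19/2, alpha_3=27/5, alpha_4=15

obs 1: x=0 → posterior Dirichlet(11/5, 11/2, 7/5, 12)
obs 2: x=3 → posterior Dirichlet(11/5, 11/2, 7/5, 13)
obs 3: x=3 → posterior Dirichlet(11/5, 11/2, 7/5, 14)
obs 4: x=1 → posterior Dirichlet(11/5, 13/2, 7/5, 14)
obs 5: x=1 → posterior Dirichlet(11/5, 15/2, 7/5, 14)
obs 6: x=2 → posterior Dirichlet(11/5, 15/2, 12/5, 14)
obs 7: x=3 → posterior Dirichlet(11/5, 15/2, 12/5, 15)
obs 8: x=0 → posterior Dirichlet(16/5, 15/2, 12/5, 15)
obs 9: x=1 → posterior Dirichlet(16/5, 17/2, 12/5, 15)
obs 10: x=2 → posterior Dirichlet(16/5, 17/2, 17/5, 15)
obs 11: x=0 → posterior Dirichlet(21/5, 17/2, 17/5, 15)
obs 12: x=2 → posterior Dirichlet(21/5, 17/2, 22/5, 15)
obs 13: x=1 → posterior Dirichlet(21/5, 19/2, 22/5, 15)
obs 14: x=2 → posterior Dirichlet(21/5, 19/2, 27/5, 15)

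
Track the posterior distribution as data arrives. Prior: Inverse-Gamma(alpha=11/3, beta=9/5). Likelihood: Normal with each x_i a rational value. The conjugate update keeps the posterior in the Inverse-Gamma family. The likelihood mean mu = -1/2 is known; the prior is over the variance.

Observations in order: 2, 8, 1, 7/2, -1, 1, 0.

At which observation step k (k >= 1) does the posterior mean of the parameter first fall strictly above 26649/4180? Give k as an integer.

k = 2

obs 1: x=2 → posterior Inverse-Gamma(25/6, 197/40)
obs 2: x=8 → posterior Inverse-Gamma(14/3, 821/20)
obs 3: x=1 → posterior Inverse-Gamma(31/6, 1687/40)
obs 4: x=7/2 → posterior Inverse-Gamma(17/3, 2007/40)
obs 5: x=-1 → posterior Inverse-Gamma(37/6, 503/10)
obs 6: x=1 → posterior Inverse-Gamma(20/3, 2057/40)
obs 7: x=0 → posterior Inverse-Gamma(43/6, 1031/20)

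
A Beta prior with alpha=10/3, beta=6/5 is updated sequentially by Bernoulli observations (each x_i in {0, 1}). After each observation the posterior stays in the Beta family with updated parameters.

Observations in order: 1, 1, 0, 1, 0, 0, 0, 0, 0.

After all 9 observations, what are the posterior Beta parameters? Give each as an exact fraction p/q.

obs 1: x=1 → posterior Beta(13/3, 6/5)
obs 2: x=1 → posterior Beta(16/3, 6/5)
obs 3: x=0 → posterior Beta(16/3, 11/5)
obs 4: x=1 → posterior Beta(19/3, 11/5)
obs 5: x=0 → posterior Beta(19/3, 16/5)
obs 6: x=0 → posterior Beta(19/3, 21/5)
obs 7: x=0 → posterior Beta(19/3, 26/5)
obs 8: x=0 → posterior Beta(19/3, 31/5)
obs 9: x=0 → posterior Beta(19/3, 36/5)

alpha=19/3, beta=36/5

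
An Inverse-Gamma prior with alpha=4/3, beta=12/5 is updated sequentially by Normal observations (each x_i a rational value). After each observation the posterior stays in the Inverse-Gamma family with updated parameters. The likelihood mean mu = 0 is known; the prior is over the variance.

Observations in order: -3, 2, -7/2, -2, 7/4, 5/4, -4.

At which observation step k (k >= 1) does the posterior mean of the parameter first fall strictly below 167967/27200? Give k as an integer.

obs 1: x=-3 → posterior Inverse-Gamma(11/6, 69/10)
obs 2: x=2 → posterior Inverse-Gamma(7/3, 89/10)
obs 3: x=-7/2 → posterior Inverse-Gamma(17/6, 601/40)
obs 4: x=-2 → posterior Inverse-Gamma(10/3, 681/40)
obs 5: x=7/4 → posterior Inverse-Gamma(23/6, 2969/160)
obs 6: x=5/4 → posterior Inverse-Gamma(13/3, 1547/80)
obs 7: x=-4 → posterior Inverse-Gamma(29/6, 2187/80)

k = 6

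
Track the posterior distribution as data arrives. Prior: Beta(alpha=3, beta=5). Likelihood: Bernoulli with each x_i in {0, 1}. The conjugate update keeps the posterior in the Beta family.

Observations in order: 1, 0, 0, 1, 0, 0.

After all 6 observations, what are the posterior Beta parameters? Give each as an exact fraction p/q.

alpha=5, beta=9

obs 1: x=1 → posterior Beta(4, 5)
obs 2: x=0 → posterior Beta(4, 6)
obs 3: x=0 → posterior Beta(4, 7)
obs 4: x=1 → posterior Beta(5, 7)
obs 5: x=0 → posterior Beta(5, 8)
obs 6: x=0 → posterior Beta(5, 9)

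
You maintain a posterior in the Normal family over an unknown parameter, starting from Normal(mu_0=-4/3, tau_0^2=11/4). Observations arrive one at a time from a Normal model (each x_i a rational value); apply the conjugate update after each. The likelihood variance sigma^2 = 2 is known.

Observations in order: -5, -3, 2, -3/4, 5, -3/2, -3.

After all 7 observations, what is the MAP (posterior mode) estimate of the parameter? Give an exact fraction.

obs 1: x=-5 → posterior Normal(-197/57, 22/19)
obs 2: x=-3 → posterior Normal(-148/45, 11/15)
obs 3: x=2 → posterior Normal(-230/123, 22/41)
obs 4: x=-3/4 → posterior Normal(-1019/624, 11/26)
obs 5: x=5 → posterior Normal(-359/756, 22/63)
obs 6: x=-3/2 → posterior Normal(-557/888, 11/37)
obs 7: x=-3 → posterior Normal(-953/1020, 22/85)

-953/1020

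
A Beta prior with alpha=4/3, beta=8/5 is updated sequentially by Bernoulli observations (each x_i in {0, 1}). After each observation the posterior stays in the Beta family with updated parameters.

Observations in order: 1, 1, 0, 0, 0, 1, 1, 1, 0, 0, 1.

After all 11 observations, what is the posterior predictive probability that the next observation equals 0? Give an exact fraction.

9/19

obs 1: x=1 → posterior Beta(7/3, 8/5)
obs 2: x=1 → posterior Beta(10/3, 8/5)
obs 3: x=0 → posterior Beta(10/3, 13/5)
obs 4: x=0 → posterior Beta(10/3, 18/5)
obs 5: x=0 → posterior Beta(10/3, 23/5)
obs 6: x=1 → posterior Beta(13/3, 23/5)
obs 7: x=1 → posterior Beta(16/3, 23/5)
obs 8: x=1 → posterior Beta(19/3, 23/5)
obs 9: x=0 → posterior Beta(19/3, 28/5)
obs 10: x=0 → posterior Beta(19/3, 33/5)
obs 11: x=1 → posterior Beta(22/3, 33/5)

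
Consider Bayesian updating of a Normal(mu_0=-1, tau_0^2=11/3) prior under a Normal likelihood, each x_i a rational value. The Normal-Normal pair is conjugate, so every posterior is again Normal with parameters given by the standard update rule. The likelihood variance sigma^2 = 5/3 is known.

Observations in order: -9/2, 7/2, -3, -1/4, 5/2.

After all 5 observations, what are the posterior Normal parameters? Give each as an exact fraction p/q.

obs 1: x=-9/2 → posterior Normal(-109/32, 55/48)
obs 2: x=7/2 → posterior Normal(-16/27, 55/81)
obs 3: x=-3 → posterior Normal(-49/38, 55/114)
obs 4: x=-1/4 → posterior Normal(-207/196, 55/147)
obs 5: x=5/2 → posterior Normal(-97/240, 11/36)

mu_0=-97/240, tau_0^2=11/36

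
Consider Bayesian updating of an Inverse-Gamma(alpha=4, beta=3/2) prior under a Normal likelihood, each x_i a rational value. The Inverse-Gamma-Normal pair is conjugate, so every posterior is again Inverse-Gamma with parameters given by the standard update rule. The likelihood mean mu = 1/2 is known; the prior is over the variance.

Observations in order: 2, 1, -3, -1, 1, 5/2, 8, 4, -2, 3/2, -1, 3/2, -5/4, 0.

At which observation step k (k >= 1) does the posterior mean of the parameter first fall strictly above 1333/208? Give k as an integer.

obs 1: x=2 → posterior Inverse-Gamma(9/2, 21/8)
obs 2: x=1 → posterior Inverse-Gamma(5, 11/4)
obs 3: x=-3 → posterior Inverse-Gamma(11/2, 71/8)
obs 4: x=-1 → posterior Inverse-Gamma(6, 10)
obs 5: x=1 → posterior Inverse-Gamma(13/2, 81/8)
obs 6: x=5/2 → posterior Inverse-Gamma(7, 97/8)
obs 7: x=8 → posterior Inverse-Gamma(15/2, 161/4)
obs 8: x=4 → posterior Inverse-Gamma(8, 371/8)
obs 9: x=-2 → posterior Inverse-Gamma(17/2, 99/2)
obs 10: x=3/2 → posterior Inverse-Gamma(9, 50)
obs 11: x=-1 → posterior Inverse-Gamma(19/2, 409/8)
obs 12: x=3/2 → posterior Inverse-Gamma(10, 413/8)
obs 13: x=-5/4 → posterior Inverse-Gamma(21/2, 1701/32)
obs 14: x=0 → posterior Inverse-Gamma(11, 1705/32)

k = 8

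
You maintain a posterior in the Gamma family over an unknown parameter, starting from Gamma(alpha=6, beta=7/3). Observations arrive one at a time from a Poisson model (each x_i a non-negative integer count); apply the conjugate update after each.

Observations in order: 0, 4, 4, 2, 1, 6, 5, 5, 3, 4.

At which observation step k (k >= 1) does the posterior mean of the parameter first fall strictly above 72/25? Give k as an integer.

obs 1: x=0 → posterior Gamma(6, 10/3)
obs 2: x=4 → posterior Gamma(10, 13/3)
obs 3: x=4 → posterior Gamma(14, 16/3)
obs 4: x=2 → posterior Gamma(16, 19/3)
obs 5: x=1 → posterior Gamma(17, 22/3)
obs 6: x=6 → posterior Gamma(23, 25/3)
obs 7: x=5 → posterior Gamma(28, 28/3)
obs 8: x=5 → posterior Gamma(33, 31/3)
obs 9: x=3 → posterior Gamma(36, 34/3)
obs 10: x=4 → posterior Gamma(40, 37/3)

k = 7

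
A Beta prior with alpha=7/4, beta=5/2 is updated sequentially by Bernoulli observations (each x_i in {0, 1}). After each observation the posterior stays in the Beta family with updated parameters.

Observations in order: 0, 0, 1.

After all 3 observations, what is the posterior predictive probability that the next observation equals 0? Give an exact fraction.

obs 1: x=0 → posterior Beta(7/4, 7/2)
obs 2: x=0 → posterior Beta(7/4, 9/2)
obs 3: x=1 → posterior Beta(11/4, 9/2)

18/29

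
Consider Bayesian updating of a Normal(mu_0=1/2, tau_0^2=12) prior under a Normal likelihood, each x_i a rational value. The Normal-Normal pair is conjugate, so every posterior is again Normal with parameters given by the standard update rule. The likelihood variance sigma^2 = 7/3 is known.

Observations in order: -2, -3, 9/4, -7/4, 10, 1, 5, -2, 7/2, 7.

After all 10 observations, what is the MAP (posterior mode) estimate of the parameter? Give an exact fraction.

1447/734

obs 1: x=-2 → posterior Normal(-137/86, 84/43)
obs 2: x=-3 → posterior Normal(-353/158, 84/79)
obs 3: x=9/4 → posterior Normal(-191/230, 84/115)
obs 4: x=-7/4 → posterior Normal(-317/302, 84/151)
obs 5: x=10 → posterior Normal(403/374, 84/187)
obs 6: x=1 → posterior Normal(475/446, 84/223)
obs 7: x=5 → posterior Normal(835/518, 12/37)
obs 8: x=-2 → posterior Normal(691/590, 84/295)
obs 9: x=7/2 → posterior Normal(943/662, 84/331)
obs 10: x=7 → posterior Normal(1447/734, 84/367)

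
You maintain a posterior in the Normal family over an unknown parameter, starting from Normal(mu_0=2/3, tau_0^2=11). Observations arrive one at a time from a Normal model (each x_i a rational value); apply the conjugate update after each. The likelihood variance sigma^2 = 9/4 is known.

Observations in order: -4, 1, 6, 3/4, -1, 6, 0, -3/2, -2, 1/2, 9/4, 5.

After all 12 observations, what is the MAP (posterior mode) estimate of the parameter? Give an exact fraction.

578/537

obs 1: x=-4 → posterior Normal(-170/53, 99/53)
obs 2: x=1 → posterior Normal(-126/97, 99/97)
obs 3: x=6 → posterior Normal(46/47, 33/47)
obs 4: x=3/4 → posterior Normal(171/185, 99/185)
obs 5: x=-1 → posterior Normal(127/229, 99/229)
obs 6: x=6 → posterior Normal(391/273, 33/91)
obs 7: x=0 → posterior Normal(391/317, 99/317)
obs 8: x=-3/2 → posterior Normal(325/361, 99/361)
obs 9: x=-2 → posterior Normal(79/135, 11/45)
obs 10: x=1/2 → posterior Normal(259/449, 99/449)
obs 11: x=9/4 → posterior Normal(358/493, 99/493)
obs 12: x=5 → posterior Normal(578/537, 33/179)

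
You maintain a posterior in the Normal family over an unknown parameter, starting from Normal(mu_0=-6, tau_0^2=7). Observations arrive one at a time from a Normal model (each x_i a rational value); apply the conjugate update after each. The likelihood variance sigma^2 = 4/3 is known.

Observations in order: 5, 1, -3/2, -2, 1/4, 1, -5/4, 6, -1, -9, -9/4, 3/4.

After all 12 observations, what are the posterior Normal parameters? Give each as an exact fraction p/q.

mu_0=-87/256, tau_0^2=7/64

obs 1: x=5 → posterior Normal(81/25, 28/25)
obs 2: x=1 → posterior Normal(51/23, 14/23)
obs 3: x=-3/2 → posterior Normal(141/134, 28/67)
obs 4: x=-2 → posterior Normal(57/176, 7/22)
obs 5: x=1/4 → posterior Normal(135/436, 28/109)
obs 6: x=1 → posterior Normal(219/520, 14/65)
obs 7: x=-5/4 → posterior Normal(57/302, 28/151)
obs 8: x=6 → posterior Normal(309/344, 7/43)
obs 9: x=-1 → posterior Normal(267/386, 28/193)
obs 10: x=-9 → posterior Normal(-111/428, 14/107)
obs 11: x=-9/4 → posterior Normal(-411/940, 28/235)
obs 12: x=3/4 → posterior Normal(-87/256, 7/64)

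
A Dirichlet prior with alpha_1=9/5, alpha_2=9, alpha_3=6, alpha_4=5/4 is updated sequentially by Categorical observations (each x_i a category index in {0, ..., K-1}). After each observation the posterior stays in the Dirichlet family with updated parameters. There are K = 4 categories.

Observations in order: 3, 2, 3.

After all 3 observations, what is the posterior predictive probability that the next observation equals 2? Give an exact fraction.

140/421

obs 1: x=3 → posterior Dirichlet(9/5, 9, 6, 9/4)
obs 2: x=2 → posterior Dirichlet(9/5, 9, 7, 9/4)
obs 3: x=3 → posterior Dirichlet(9/5, 9, 7, 13/4)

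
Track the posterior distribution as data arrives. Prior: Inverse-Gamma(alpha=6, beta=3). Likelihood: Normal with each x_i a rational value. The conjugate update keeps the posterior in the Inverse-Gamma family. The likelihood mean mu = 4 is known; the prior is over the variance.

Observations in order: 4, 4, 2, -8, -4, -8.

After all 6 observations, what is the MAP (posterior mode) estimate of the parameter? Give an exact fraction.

obs 1: x=4 → posterior Inverse-Gamma(13/2, 3)
obs 2: x=4 → posterior Inverse-Gamma(7, 3)
obs 3: x=2 → posterior Inverse-Gamma(15/2, 5)
obs 4: x=-8 → posterior Inverse-Gamma(8, 77)
obs 5: x=-4 → posterior Inverse-Gamma(17/2, 109)
obs 6: x=-8 → posterior Inverse-Gamma(9, 181)

181/10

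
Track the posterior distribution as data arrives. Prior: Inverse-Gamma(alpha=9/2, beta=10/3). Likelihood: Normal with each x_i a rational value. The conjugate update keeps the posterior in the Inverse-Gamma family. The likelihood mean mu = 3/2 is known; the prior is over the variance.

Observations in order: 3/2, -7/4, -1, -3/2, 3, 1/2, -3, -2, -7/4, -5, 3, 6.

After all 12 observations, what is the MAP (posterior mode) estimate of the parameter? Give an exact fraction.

obs 1: x=3/2 → posterior Inverse-Gamma(5, 10/3)
obs 2: x=-7/4 → posterior Inverse-Gamma(11/2, 827/96)
obs 3: x=-1 → posterior Inverse-Gamma(6, 1127/96)
obs 4: x=-3/2 → posterior Inverse-Gamma(13/2, 1559/96)
obs 5: x=3 → posterior Inverse-Gamma(7, 1667/96)
obs 6: x=1/2 → posterior Inverse-Gamma(15/2, 1715/96)
obs 7: x=-3 → posterior Inverse-Gamma(8, 2687/96)
obs 8: x=-2 → posterior Inverse-Gamma(17/2, 3275/96)
obs 9: x=-7/4 → posterior Inverse-Gamma(9, 1891/48)
obs 10: x=-5 → posterior Inverse-Gamma(19/2, 2905/48)
obs 11: x=3 → posterior Inverse-Gamma(10, 2959/48)
obs 12: x=6 → posterior Inverse-Gamma(21/2, 3445/48)

3445/552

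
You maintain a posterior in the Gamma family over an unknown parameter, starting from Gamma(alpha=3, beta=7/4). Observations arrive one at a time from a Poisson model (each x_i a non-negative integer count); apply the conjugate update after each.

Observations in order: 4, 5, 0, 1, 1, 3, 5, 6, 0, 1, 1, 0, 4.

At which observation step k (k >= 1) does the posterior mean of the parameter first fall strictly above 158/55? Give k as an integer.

k = 2

obs 1: x=4 → posterior Gamma(7, 11/4)
obs 2: x=5 → posterior Gamma(12, 15/4)
obs 3: x=0 → posterior Gamma(12, 19/4)
obs 4: x=1 → posterior Gamma(13, 23/4)
obs 5: x=1 → posterior Gamma(14, 27/4)
obs 6: x=3 → posterior Gamma(17, 31/4)
obs 7: x=5 → posterior Gamma(22, 35/4)
obs 8: x=6 → posterior Gamma(28, 39/4)
obs 9: x=0 → posterior Gamma(28, 43/4)
obs 10: x=1 → posterior Gamma(29, 47/4)
obs 11: x=1 → posterior Gamma(30, 51/4)
obs 12: x=0 → posterior Gamma(30, 55/4)
obs 13: x=4 → posterior Gamma(34, 59/4)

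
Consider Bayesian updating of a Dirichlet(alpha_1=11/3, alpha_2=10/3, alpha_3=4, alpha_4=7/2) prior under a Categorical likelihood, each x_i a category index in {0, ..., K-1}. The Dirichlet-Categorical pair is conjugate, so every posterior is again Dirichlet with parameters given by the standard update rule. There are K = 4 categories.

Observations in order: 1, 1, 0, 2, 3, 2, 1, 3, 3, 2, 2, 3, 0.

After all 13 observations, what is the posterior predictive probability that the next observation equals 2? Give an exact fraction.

16/55

obs 1: x=1 → posterior Dirichlet(11/3, 13/3, 4, 7/2)
obs 2: x=1 → posterior Dirichlet(11/3, 16/3, 4, 7/2)
obs 3: x=0 → posterior Dirichlet(14/3, 16/3, 4, 7/2)
obs 4: x=2 → posterior Dirichlet(14/3, 16/3, 5, 7/2)
obs 5: x=3 → posterior Dirichlet(14/3, 16/3, 5, 9/2)
obs 6: x=2 → posterior Dirichlet(14/3, 16/3, 6, 9/2)
obs 7: x=1 → posterior Dirichlet(14/3, 19/3, 6, 9/2)
obs 8: x=3 → posterior Dirichlet(14/3, 19/3, 6, 11/2)
obs 9: x=3 → posterior Dirichlet(14/3, 19/3, 6, 13/2)
obs 10: x=2 → posterior Dirichlet(14/3, 19/3, 7, 13/2)
obs 11: x=2 → posterior Dirichlet(14/3, 19/3, 8, 13/2)
obs 12: x=3 → posterior Dirichlet(14/3, 19/3, 8, 15/2)
obs 13: x=0 → posterior Dirichlet(17/3, 19/3, 8, 15/2)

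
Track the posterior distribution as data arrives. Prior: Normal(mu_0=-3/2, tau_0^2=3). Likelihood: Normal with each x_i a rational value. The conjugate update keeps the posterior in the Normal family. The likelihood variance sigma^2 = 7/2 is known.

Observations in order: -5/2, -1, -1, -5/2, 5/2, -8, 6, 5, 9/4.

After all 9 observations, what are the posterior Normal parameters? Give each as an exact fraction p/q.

mu_0=-6/61, tau_0^2=21/61

obs 1: x=-5/2 → posterior Normal(-51/26, 21/13)
obs 2: x=-1 → posterior Normal(-63/38, 21/19)
obs 3: x=-1 → posterior Normal(-3/2, 21/25)
obs 4: x=-5/2 → posterior Normal(-105/62, 21/31)
obs 5: x=5/2 → posterior Normal(-75/74, 21/37)
obs 6: x=-8 → posterior Normal(-171/86, 21/43)
obs 7: x=6 → posterior Normal(-99/98, 3/7)
obs 8: x=5 → posterior Normal(-39/110, 21/55)
obs 9: x=9/4 → posterior Normal(-6/61, 21/61)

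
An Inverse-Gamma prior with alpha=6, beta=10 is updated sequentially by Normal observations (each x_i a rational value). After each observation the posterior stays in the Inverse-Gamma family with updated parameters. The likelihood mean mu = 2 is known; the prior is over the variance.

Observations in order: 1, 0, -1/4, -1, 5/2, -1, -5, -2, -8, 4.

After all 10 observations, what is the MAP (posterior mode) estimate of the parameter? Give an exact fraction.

obs 1: x=1 → posterior Inverse-Gamma(13/2, 21/2)
obs 2: x=0 → posterior Inverse-Gamma(7, 25/2)
obs 3: x=-1/4 → posterior Inverse-Gamma(15/2, 481/32)
obs 4: x=-1 → posterior Inverse-Gamma(8, 625/32)
obs 5: x=5/2 → posterior Inverse-Gamma(17/2, 629/32)
obs 6: x=-1 → posterior Inverse-Gamma(9, 773/32)
obs 7: x=-5 → posterior Inverse-Gamma(19/2, 1557/32)
obs 8: x=-2 → posterior Inverse-Gamma(10, 1813/32)
obs 9: x=-8 → posterior Inverse-Gamma(21/2, 3413/32)
obs 10: x=4 → posterior Inverse-Gamma(11, 3477/32)

1159/128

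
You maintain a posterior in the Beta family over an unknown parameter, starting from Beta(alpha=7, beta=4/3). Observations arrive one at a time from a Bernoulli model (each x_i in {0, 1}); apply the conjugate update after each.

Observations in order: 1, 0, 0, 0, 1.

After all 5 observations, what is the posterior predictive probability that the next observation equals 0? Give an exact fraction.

13/40

obs 1: x=1 → posterior Beta(8, 4/3)
obs 2: x=0 → posterior Beta(8, 7/3)
obs 3: x=0 → posterior Beta(8, 10/3)
obs 4: x=0 → posterior Beta(8, 13/3)
obs 5: x=1 → posterior Beta(9, 13/3)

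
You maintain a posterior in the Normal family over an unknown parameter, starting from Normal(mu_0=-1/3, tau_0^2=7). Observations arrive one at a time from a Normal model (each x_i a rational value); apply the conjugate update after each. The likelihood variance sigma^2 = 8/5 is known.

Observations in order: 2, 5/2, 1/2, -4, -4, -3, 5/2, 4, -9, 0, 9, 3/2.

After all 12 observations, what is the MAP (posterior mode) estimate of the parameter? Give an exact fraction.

obs 1: x=2 → posterior Normal(202/129, 56/43)
obs 2: x=5/2 → posterior Normal(929/468, 28/39)
obs 3: x=1/2 → posterior Normal(517/339, 56/113)
obs 4: x=-4 → posterior Normal(97/444, 14/37)
obs 5: x=-4 → posterior Normal(-323/549, 56/183)
obs 6: x=-3 → posterior Normal(-319/327, 28/109)
obs 7: x=5/2 → posterior Normal(-751/1518, 56/253)
obs 8: x=4 → posterior Normal(89/1728, 7/36)
obs 9: x=-9 → posterior Normal(-1801/1938, 56/323)
obs 10: x=0 → posterior Normal(-1801/2148, 28/179)
obs 11: x=9 → posterior Normal(89/2358, 56/393)
obs 12: x=3/2 → posterior Normal(101/642, 14/107)

101/642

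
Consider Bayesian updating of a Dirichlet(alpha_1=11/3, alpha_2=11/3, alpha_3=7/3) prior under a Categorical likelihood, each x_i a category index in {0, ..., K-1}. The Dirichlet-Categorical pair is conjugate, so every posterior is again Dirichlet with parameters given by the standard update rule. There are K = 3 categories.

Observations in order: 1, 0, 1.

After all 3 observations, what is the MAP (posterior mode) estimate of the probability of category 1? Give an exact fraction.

14/29

obs 1: x=1 → posterior Dirichlet(11/3, 14/3, 7/3)
obs 2: x=0 → posterior Dirichlet(14/3, 14/3, 7/3)
obs 3: x=1 → posterior Dirichlet(14/3, 17/3, 7/3)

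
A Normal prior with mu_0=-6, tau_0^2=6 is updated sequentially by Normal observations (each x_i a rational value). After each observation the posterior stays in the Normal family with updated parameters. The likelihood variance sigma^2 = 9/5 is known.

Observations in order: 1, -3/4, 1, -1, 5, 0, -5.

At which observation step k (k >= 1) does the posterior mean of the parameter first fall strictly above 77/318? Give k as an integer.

obs 1: x=1 → posterior Normal(-8/13, 18/13)
obs 2: x=-3/4 → posterior Normal(-31/46, 18/23)
obs 3: x=1 → posterior Normal(-1/6, 6/11)
obs 4: x=-1 → posterior Normal(-31/86, 18/43)
obs 5: x=5 → posterior Normal(69/106, 18/53)
obs 6: x=0 → posterior Normal(23/42, 2/7)
obs 7: x=-5 → posterior Normal(-31/146, 18/73)

k = 5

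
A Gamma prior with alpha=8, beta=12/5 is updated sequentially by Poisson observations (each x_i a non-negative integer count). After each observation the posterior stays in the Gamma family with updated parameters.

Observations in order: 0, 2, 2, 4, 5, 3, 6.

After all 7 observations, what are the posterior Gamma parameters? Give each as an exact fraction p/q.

alpha=30, beta=47/5

obs 1: x=0 → posterior Gamma(8, 17/5)
obs 2: x=2 → posterior Gamma(10, 22/5)
obs 3: x=2 → posterior Gamma(12, 27/5)
obs 4: x=4 → posterior Gamma(16, 32/5)
obs 5: x=5 → posterior Gamma(21, 37/5)
obs 6: x=3 → posterior Gamma(24, 42/5)
obs 7: x=6 → posterior Gamma(30, 47/5)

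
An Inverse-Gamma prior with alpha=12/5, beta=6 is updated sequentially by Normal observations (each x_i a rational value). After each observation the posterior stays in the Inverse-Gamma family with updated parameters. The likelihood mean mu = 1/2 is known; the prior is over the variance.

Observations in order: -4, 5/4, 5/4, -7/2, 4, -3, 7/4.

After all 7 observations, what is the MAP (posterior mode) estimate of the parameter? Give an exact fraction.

6035/1104

obs 1: x=-4 → posterior Inverse-Gamma(29/10, 129/8)
obs 2: x=5/4 → posterior Inverse-Gamma(17/5, 525/32)
obs 3: x=5/4 → posterior Inverse-Gamma(39/10, 267/16)
obs 4: x=-7/2 → posterior Inverse-Gamma(22/5, 395/16)
obs 5: x=4 → posterior Inverse-Gamma(49/10, 493/16)
obs 6: x=-3 → posterior Inverse-Gamma(27/5, 591/16)
obs 7: x=7/4 → posterior Inverse-Gamma(59/10, 1207/32)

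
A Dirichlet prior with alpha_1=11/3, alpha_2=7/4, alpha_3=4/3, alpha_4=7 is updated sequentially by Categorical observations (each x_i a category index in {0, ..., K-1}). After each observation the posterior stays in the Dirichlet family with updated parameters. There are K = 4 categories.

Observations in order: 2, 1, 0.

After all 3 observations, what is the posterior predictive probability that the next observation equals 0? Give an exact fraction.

obs 1: x=2 → posterior Dirichlet(11/3, 7/4, 7/3, 7)
obs 2: x=1 → posterior Dirichlet(11/3, 11/4, 7/3, 7)
obs 3: x=0 → posterior Dirichlet(14/3, 11/4, 7/3, 7)

56/201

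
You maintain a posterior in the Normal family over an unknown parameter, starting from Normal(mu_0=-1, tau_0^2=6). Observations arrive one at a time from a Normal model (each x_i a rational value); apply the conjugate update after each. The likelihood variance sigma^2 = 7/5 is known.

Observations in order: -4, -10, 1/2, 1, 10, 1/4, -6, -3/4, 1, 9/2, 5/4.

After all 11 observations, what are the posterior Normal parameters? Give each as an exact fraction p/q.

mu_0=-149/674, tau_0^2=42/337

obs 1: x=-4 → posterior Normal(-127/37, 42/37)
obs 2: x=-10 → posterior Normal(-427/67, 42/67)
obs 3: x=1/2 → posterior Normal(-412/97, 42/97)
obs 4: x=1 → posterior Normal(-382/127, 42/127)
obs 5: x=10 → posterior Normal(-82/157, 42/157)
obs 6: x=1/4 → posterior Normal(-149/374, 42/187)
obs 7: x=-6 → posterior Normal(-509/434, 6/31)
obs 8: x=-3/4 → posterior Normal(-277/247, 42/247)
obs 9: x=1 → posterior Normal(-247/277, 42/277)
obs 10: x=9/2 → posterior Normal(-112/307, 42/307)
obs 11: x=5/4 → posterior Normal(-149/674, 42/337)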